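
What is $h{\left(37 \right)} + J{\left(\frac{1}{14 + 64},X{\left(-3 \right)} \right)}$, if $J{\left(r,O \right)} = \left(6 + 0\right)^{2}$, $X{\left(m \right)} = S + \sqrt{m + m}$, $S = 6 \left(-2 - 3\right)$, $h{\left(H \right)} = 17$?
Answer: $53$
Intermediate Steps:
$S = -30$ ($S = 6 \left(-5\right) = -30$)
$X{\left(m \right)} = -30 + \sqrt{2} \sqrt{m}$ ($X{\left(m \right)} = -30 + \sqrt{m + m} = -30 + \sqrt{2 m} = -30 + \sqrt{2} \sqrt{m}$)
$J{\left(r,O \right)} = 36$ ($J{\left(r,O \right)} = 6^{2} = 36$)
$h{\left(37 \right)} + J{\left(\frac{1}{14 + 64},X{\left(-3 \right)} \right)} = 17 + 36 = 53$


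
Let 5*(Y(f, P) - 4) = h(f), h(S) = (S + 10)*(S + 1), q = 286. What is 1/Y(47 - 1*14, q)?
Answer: 5/1482 ≈ 0.0033738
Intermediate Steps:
h(S) = (1 + S)*(10 + S) (h(S) = (10 + S)*(1 + S) = (1 + S)*(10 + S))
Y(f, P) = 6 + f²/5 + 11*f/5 (Y(f, P) = 4 + (10 + f² + 11*f)/5 = 4 + (2 + f²/5 + 11*f/5) = 6 + f²/5 + 11*f/5)
1/Y(47 - 1*14, q) = 1/(6 + (47 - 1*14)²/5 + 11*(47 - 1*14)/5) = 1/(6 + (47 - 14)²/5 + 11*(47 - 14)/5) = 1/(6 + (⅕)*33² + (11/5)*33) = 1/(6 + (⅕)*1089 + 363/5) = 1/(6 + 1089/5 + 363/5) = 1/(1482/5) = 5/1482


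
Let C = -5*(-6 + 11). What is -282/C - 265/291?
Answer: 75437/7275 ≈ 10.369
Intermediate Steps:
C = -25 (C = -5*5 = -25)
-282/C - 265/291 = -282/(-25) - 265/291 = -282*(-1/25) - 265*1/291 = 282/25 - 265/291 = 75437/7275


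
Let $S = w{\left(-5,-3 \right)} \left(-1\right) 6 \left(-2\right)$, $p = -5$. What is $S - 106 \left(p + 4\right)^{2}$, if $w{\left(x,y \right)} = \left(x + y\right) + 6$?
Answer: $-130$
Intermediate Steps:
$w{\left(x,y \right)} = 6 + x + y$
$S = -24$ ($S = \left(6 - 5 - 3\right) \left(-1\right) 6 \left(-2\right) = \left(-2\right) \left(-1\right) \left(-12\right) = 2 \left(-12\right) = -24$)
$S - 106 \left(p + 4\right)^{2} = -24 - 106 \left(-5 + 4\right)^{2} = -24 - 106 \left(-1\right)^{2} = -24 - 106 = -130$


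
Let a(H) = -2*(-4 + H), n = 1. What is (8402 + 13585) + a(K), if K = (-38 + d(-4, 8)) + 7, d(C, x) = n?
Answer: 22055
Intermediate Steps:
d(C, x) = 1
K = -30 (K = (-38 + 1) + 7 = -37 + 7 = -30)
a(H) = 8 - 2*H
(8402 + 13585) + a(K) = (8402 + 13585) + (8 - 2*(-30)) = 21987 + (8 + 60) = 21987 + 68 = 22055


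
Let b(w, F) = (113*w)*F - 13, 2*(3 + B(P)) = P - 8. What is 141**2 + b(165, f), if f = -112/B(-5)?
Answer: 4553972/19 ≈ 2.3968e+5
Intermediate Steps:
B(P) = -7 + P/2 (B(P) = -3 + (P - 8)/2 = -3 + (-8 + P)/2 = -3 + (-4 + P/2) = -7 + P/2)
f = 224/19 (f = -112/(-7 + (1/2)*(-5)) = -112/(-7 - 5/2) = -112/(-19/2) = -112*(-2/19) = 224/19 ≈ 11.789)
b(w, F) = -13 + 113*F*w (b(w, F) = 113*F*w - 13 = -13 + 113*F*w)
141**2 + b(165, f) = 141**2 + (-13 + 113*(224/19)*165) = 19881 + (-13 + 4176480/19) = 19881 + 4176233/19 = 4553972/19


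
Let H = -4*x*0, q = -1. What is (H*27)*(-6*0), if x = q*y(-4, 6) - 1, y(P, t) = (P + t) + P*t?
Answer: 0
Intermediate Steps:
y(P, t) = P + t + P*t
x = 21 (x = -(-4 + 6 - 4*6) - 1 = -(-4 + 6 - 24) - 1 = -1*(-22) - 1 = 22 - 1 = 21)
H = 0 (H = -4*21*0 = -84*0 = 0)
(H*27)*(-6*0) = (0*27)*(-6*0) = 0*0 = 0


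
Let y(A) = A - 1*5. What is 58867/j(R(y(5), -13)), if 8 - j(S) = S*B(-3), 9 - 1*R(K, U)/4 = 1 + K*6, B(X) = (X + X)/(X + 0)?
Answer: -58867/56 ≈ -1051.2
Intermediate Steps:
B(X) = 2 (B(X) = (2*X)/X = 2)
y(A) = -5 + A (y(A) = A - 5 = -5 + A)
R(K, U) = 32 - 24*K (R(K, U) = 36 - 4*(1 + K*6) = 36 - 4*(1 + 6*K) = 36 + (-4 - 24*K) = 32 - 24*K)
j(S) = 8 - 2*S (j(S) = 8 - S*2 = 8 - 2*S)
58867/j(R(y(5), -13)) = 58867/(8 - 2*(32 - 24*(-5 + 5))) = 58867/(8 - 2*(32 - 24*0)) = 58867/(8 - 2*(32 + 0)) = 58867/(8 - 2*32) = 58867/(8 - 64) = 58867/(-56) = 58867*(-1/56) = -58867/56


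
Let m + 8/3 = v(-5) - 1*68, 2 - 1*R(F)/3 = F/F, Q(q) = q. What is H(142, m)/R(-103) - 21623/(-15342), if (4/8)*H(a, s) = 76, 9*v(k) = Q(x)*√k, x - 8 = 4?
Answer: 266317/5114 ≈ 52.076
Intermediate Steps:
x = 12 (x = 8 + 4 = 12)
v(k) = 4*√k/3 (v(k) = (12*√k)/9 = 4*√k/3)
R(F) = 3 (R(F) = 6 - 3*F/F = 6 - 3*1 = 6 - 3 = 3)
m = -212/3 + 4*I*√5/3 (m = -8/3 + (4*√(-5)/3 - 1*68) = -8/3 + (4*(I*√5)/3 - 68) = -8/3 + (4*I*√5/3 - 68) = -8/3 + (-68 + 4*I*√5/3) = -212/3 + 4*I*√5/3 ≈ -70.667 + 2.9814*I)
H(a, s) = 152 (H(a, s) = 2*76 = 152)
H(142, m)/R(-103) - 21623/(-15342) = 152/3 - 21623/(-15342) = 152*(⅓) - 21623*(-1/15342) = 152/3 + 21623/15342 = 266317/5114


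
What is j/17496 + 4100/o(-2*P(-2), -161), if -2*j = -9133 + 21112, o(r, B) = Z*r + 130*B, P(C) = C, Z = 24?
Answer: -21835427/40501296 ≈ -0.53913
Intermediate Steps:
o(r, B) = 24*r + 130*B
j = -11979/2 (j = -(-9133 + 21112)/2 = -½*11979 = -11979/2 ≈ -5989.5)
j/17496 + 4100/o(-2*P(-2), -161) = -11979/2/17496 + 4100/(24*(-2*(-2)) + 130*(-161)) = -11979/2*1/17496 + 4100/(24*4 - 20930) = -1331/3888 + 4100/(96 - 20930) = -1331/3888 + 4100/(-20834) = -1331/3888 + 4100*(-1/20834) = -1331/3888 - 2050/10417 = -21835427/40501296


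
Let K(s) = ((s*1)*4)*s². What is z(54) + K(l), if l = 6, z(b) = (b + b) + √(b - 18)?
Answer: 978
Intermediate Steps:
z(b) = √(-18 + b) + 2*b (z(b) = 2*b + √(-18 + b) = √(-18 + b) + 2*b)
K(s) = 4*s³ (K(s) = (s*4)*s² = (4*s)*s² = 4*s³)
z(54) + K(l) = (√(-18 + 54) + 2*54) + 4*6³ = (√36 + 108) + 4*216 = (6 + 108) + 864 = 114 + 864 = 978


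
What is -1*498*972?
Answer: -484056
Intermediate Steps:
-1*498*972 = -498*972 = -484056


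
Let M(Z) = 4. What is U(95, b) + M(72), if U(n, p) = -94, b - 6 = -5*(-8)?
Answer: -90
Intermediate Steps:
b = 46 (b = 6 - 5*(-8) = 6 + 40 = 46)
U(95, b) + M(72) = -94 + 4 = -90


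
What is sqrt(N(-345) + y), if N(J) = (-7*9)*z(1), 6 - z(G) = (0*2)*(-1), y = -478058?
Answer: 14*I*sqrt(2441) ≈ 691.69*I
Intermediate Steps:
z(G) = 6 (z(G) = 6 - 0*2*(-1) = 6 - 0*(-1) = 6 - 1*0 = 6 + 0 = 6)
N(J) = -378 (N(J) = -7*9*6 = -63*6 = -378)
sqrt(N(-345) + y) = sqrt(-378 - 478058) = sqrt(-478436) = 14*I*sqrt(2441)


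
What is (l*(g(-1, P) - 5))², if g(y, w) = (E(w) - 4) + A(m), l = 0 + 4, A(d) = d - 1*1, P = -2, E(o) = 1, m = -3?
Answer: 2304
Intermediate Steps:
A(d) = -1 + d (A(d) = d - 1 = -1 + d)
l = 4
g(y, w) = -7 (g(y, w) = (1 - 4) + (-1 - 3) = -3 - 4 = -7)
(l*(g(-1, P) - 5))² = (4*(-7 - 5))² = (4*(-12))² = (-48)² = 2304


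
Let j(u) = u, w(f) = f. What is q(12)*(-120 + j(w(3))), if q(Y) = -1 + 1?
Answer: 0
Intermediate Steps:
q(Y) = 0
q(12)*(-120 + j(w(3))) = 0*(-120 + 3) = 0*(-117) = 0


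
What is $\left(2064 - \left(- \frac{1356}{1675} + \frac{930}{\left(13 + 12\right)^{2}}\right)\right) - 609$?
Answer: $\frac{12179943}{8375} \approx 1454.3$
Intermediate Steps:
$\left(2064 - \left(- \frac{1356}{1675} + \frac{930}{\left(13 + 12\right)^{2}}\right)\right) - 609 = \left(2064 - \left(- \frac{1356}{1675} + \frac{930}{25^{2}}\right)\right) - 609 = \left(2064 + \left(\frac{1356}{1675} - \frac{930}{625}\right)\right) - 609 = \left(2064 + \left(\frac{1356}{1675} - \frac{186}{125}\right)\right) - 609 = \left(2064 - \frac{5682}{8375}\right) - 609 = \frac{17280318}{8375} - 609 = \frac{12179943}{8375}$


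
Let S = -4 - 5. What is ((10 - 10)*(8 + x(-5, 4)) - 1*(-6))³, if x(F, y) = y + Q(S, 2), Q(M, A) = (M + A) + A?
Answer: 216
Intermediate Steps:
S = -9
Q(M, A) = M + 2*A (Q(M, A) = (A + M) + A = M + 2*A)
x(F, y) = -5 + y (x(F, y) = y + (-9 + 2*2) = y + (-9 + 4) = y - 5 = -5 + y)
((10 - 10)*(8 + x(-5, 4)) - 1*(-6))³ = ((10 - 10)*(8 + (-5 + 4)) - 1*(-6))³ = (0*(8 - 1) + 6)³ = (0*7 + 6)³ = (0 + 6)³ = 6³ = 216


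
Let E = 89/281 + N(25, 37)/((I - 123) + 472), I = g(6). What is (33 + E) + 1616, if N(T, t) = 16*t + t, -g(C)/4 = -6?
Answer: 173046583/104813 ≈ 1651.0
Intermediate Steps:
g(C) = 24 (g(C) = -4*(-6) = 24)
I = 24
N(T, t) = 17*t
E = 209946/104813 (E = 89/281 + (17*37)/((24 - 123) + 472) = 89*(1/281) + 629/(-99 + 472) = 89/281 + 629/373 = 209946/104813 ≈ 2.0031)
(33 + E) + 1616 = (33 + 209946/104813) + 1616 = 3668775/104813 + 1616 = 173046583/104813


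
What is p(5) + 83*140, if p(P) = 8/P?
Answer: 58108/5 ≈ 11622.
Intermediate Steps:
p(5) + 83*140 = 8/5 + 83*140 = 8*(⅕) + 11620 = 8/5 + 11620 = 58108/5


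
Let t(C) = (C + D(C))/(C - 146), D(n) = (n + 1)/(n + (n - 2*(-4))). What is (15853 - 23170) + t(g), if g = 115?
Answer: -27006156/3689 ≈ -7320.7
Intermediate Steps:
D(n) = (1 + n)/(8 + 2*n) (D(n) = (1 + n)/(n + (n + 8)) = (1 + n)/(n + (8 + n)) = (1 + n)/(8 + 2*n))
t(C) = (C + (1 + C)/(2*(4 + C)))/(-146 + C) (t(C) = (C + (1 + C)/(2*(4 + C)))/(C - 146) = (C + (1 + C)/(2*(4 + C)))/(-146 + C))
(15853 - 23170) + t(g) = (15853 - 23170) + (1 + 115 + 2*115*(4 + 115))/(2*(-146 + 115)*(4 + 115)) = -7317 + (½)*(1 + 115 + 2*115*119)/(-31*119) = -7317 + (½)*(-1/31)*(1/119)*(1 + 115 + 27370) = -7317 + (½)*(-1/31)*(1/119)*27486 = -7317 - 13743/3689 = -27006156/3689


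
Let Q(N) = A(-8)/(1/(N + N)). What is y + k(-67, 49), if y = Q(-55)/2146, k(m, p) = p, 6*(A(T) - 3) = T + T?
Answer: 157676/3219 ≈ 48.983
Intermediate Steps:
A(T) = 3 + T/3 (A(T) = 3 + (T + T)/6 = 3 + (2*T)/6 = 3 + T/3)
Q(N) = 2*N/3 (Q(N) = (3 + (⅓)*(-8))/(1/(N + N)) = (3 - 8/3)/(1/(2*N)) = 1/(3*((1/(2*N)))) = (2*N)/3 = 2*N/3)
y = -55/3219 (y = ((⅔)*(-55))/2146 = -110/3*1/2146 = -55/3219 ≈ -0.017086)
y + k(-67, 49) = -55/3219 + 49 = 157676/3219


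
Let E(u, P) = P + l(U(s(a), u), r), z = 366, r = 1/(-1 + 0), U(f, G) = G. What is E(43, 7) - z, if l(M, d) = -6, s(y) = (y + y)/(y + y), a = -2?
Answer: -365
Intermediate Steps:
s(y) = 1 (s(y) = (2*y)/((2*y)) = (2*y)*(1/(2*y)) = 1)
r = -1 (r = 1/(-1) = -1)
E(u, P) = -6 + P (E(u, P) = P - 6 = -6 + P)
E(43, 7) - z = (-6 + 7) - 1*366 = 1 - 366 = -365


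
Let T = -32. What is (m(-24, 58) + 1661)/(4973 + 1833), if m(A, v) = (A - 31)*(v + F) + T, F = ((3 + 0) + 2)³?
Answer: -4218/3403 ≈ -1.2395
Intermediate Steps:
F = 125 (F = (3 + 2)³ = 5³ = 125)
m(A, v) = -32 + (-31 + A)*(125 + v) (m(A, v) = (A - 31)*(v + 125) - 32 = (-31 + A)*(125 + v) - 32 = -32 + (-31 + A)*(125 + v))
(m(-24, 58) + 1661)/(4973 + 1833) = ((-3907 - 31*58 + 125*(-24) - 24*58) + 1661)/(4973 + 1833) = ((-3907 - 1798 - 3000 - 1392) + 1661)/6806 = (-10097 + 1661)*(1/6806) = -8436*1/6806 = -4218/3403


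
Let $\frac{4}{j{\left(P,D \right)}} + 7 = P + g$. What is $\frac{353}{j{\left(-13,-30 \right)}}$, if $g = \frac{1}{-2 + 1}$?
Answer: $- \frac{7413}{4} \approx -1853.3$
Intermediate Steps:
$g = -1$ ($g = \frac{1}{-1} = -1$)
$j{\left(P,D \right)} = \frac{4}{-8 + P}$ ($j{\left(P,D \right)} = \frac{4}{-7 + \left(P - 1\right)} = \frac{4}{-7 + \left(-1 + P\right)} = \frac{4}{-8 + P}$)
$\frac{353}{j{\left(-13,-30 \right)}} = \frac{353}{4 \frac{1}{-8 - 13}} = \frac{353}{4 \frac{1}{-21}} = \frac{353}{4 \left(- \frac{1}{21}\right)} = \frac{353}{- \frac{4}{21}} = 353 \left(- \frac{21}{4}\right) = - \frac{7413}{4}$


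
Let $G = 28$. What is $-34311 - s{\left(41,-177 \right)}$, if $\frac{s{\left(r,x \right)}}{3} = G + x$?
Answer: $-33864$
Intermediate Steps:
$s{\left(r,x \right)} = 84 + 3 x$ ($s{\left(r,x \right)} = 3 \left(28 + x\right) = 84 + 3 x$)
$-34311 - s{\left(41,-177 \right)} = -34311 - \left(84 + 3 \left(-177\right)\right) = -34311 - \left(84 - 531\right) = -34311 - -447 = -34311 + 447 = -33864$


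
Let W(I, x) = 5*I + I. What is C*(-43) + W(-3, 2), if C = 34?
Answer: -1480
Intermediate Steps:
W(I, x) = 6*I
C*(-43) + W(-3, 2) = 34*(-43) + 6*(-3) = -1462 - 18 = -1480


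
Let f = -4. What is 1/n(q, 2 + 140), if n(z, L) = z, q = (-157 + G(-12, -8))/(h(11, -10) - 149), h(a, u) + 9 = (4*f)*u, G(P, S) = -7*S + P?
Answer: -2/113 ≈ -0.017699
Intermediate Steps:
G(P, S) = P - 7*S
h(a, u) = -9 - 16*u (h(a, u) = -9 + (4*(-4))*u = -9 - 16*u)
q = -113/2 (q = (-157 + (-12 - 7*(-8)))/((-9 - 16*(-10)) - 149) = (-157 + (-12 + 56))/((-9 + 160) - 149) = (-157 + 44)/(151 - 149) = -113/2 ≈ -56.500)
1/n(q, 2 + 140) = 1/(-113/2) = -2/113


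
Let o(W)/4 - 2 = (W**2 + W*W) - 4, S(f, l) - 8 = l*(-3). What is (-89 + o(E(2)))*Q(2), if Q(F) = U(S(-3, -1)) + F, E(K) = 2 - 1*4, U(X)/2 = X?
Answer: -1560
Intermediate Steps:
S(f, l) = 8 - 3*l (S(f, l) = 8 + l*(-3) = 8 - 3*l)
U(X) = 2*X
E(K) = -2 (E(K) = 2 - 4 = -2)
Q(F) = 22 + F (Q(F) = 2*(8 - 3*(-1)) + F = 2*(8 + 3) + F = 2*11 + F = 22 + F)
o(W) = -8 + 8*W**2 (o(W) = 8 + 4*((W**2 + W*W) - 4) = 8 + 4*((W**2 + W**2) - 4) = 8 + 4*(2*W**2 - 4) = 8 + 4*(-4 + 2*W**2) = 8 + (-16 + 8*W**2) = -8 + 8*W**2)
(-89 + o(E(2)))*Q(2) = (-89 + (-8 + 8*(-2)**2))*(22 + 2) = (-89 + (-8 + 8*4))*24 = (-89 + (-8 + 32))*24 = (-89 + 24)*24 = -65*24 = -1560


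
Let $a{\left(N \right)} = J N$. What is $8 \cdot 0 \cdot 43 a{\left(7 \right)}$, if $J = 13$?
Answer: $0$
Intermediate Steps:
$a{\left(N \right)} = 13 N$
$8 \cdot 0 \cdot 43 a{\left(7 \right)} = 8 \cdot 0 \cdot 43 \cdot 13 \cdot 7 = 0 \cdot 43 \cdot 91 = 0 \cdot 91 = 0$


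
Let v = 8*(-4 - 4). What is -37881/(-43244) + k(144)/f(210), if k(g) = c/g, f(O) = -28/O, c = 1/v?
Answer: 58239271/66422784 ≈ 0.87680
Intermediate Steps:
v = -64 (v = 8*(-8) = -64)
c = -1/64 (c = 1/(-64) = -1/64 ≈ -0.015625)
k(g) = -1/(64*g)
-37881/(-43244) + k(144)/f(210) = -37881/(-43244) + (-1/64/144)/((-28/210)) = -37881*(-1/43244) + (-1/64*1/144)/((-28*1/210)) = 37881/43244 - 1/(9216*(-2/15)) = 37881/43244 - 1/9216*(-15/2) = 37881/43244 + 5/6144 = 58239271/66422784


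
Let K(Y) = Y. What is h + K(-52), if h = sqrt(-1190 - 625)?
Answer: -52 + 11*I*sqrt(15) ≈ -52.0 + 42.603*I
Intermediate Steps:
h = 11*I*sqrt(15) (h = sqrt(-1815) = 11*I*sqrt(15) ≈ 42.603*I)
h + K(-52) = 11*I*sqrt(15) - 52 = -52 + 11*I*sqrt(15)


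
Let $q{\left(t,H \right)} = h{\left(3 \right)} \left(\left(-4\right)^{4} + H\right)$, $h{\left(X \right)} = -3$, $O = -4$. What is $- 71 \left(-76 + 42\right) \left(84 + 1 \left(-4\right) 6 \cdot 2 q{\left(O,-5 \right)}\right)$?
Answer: $87454392$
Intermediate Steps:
$q{\left(t,H \right)} = -768 - 3 H$ ($q{\left(t,H \right)} = - 3 \left(\left(-4\right)^{4} + H\right) = - 3 \left(256 + H\right) = -768 - 3 H$)
$- 71 \left(-76 + 42\right) \left(84 + 1 \left(-4\right) 6 \cdot 2 q{\left(O,-5 \right)}\right) = - 71 \left(-76 + 42\right) \left(84 + 1 \left(-4\right) 6 \cdot 2 \left(-768 - -15\right)\right) = - 71 \left(- 34 \left(84 - 4 \cdot 12 \left(-768 + 15\right)\right)\right) = - 71 \left(- 34 \left(84 - 4 \cdot 12 \left(-753\right)\right)\right) = - 71 \left(- 34 \left(84 - -36144\right)\right) = - 71 \left(- 34 \left(84 + 36144\right)\right) = - 71 \left(\left(-34\right) 36228\right) = \left(-71\right) \left(-1231752\right) = 87454392$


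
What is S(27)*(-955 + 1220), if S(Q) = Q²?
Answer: 193185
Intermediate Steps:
S(27)*(-955 + 1220) = 27²*(-955 + 1220) = 729*265 = 193185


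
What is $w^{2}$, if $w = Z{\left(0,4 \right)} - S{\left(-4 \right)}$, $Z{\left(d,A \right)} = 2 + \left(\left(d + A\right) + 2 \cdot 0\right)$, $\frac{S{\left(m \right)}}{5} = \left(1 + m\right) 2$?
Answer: $1296$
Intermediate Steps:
$S{\left(m \right)} = 10 + 10 m$ ($S{\left(m \right)} = 5 \left(1 + m\right) 2 = 5 \left(2 + 2 m\right) = 10 + 10 m$)
$Z{\left(d,A \right)} = 2 + A + d$ ($Z{\left(d,A \right)} = 2 + \left(\left(A + d\right) + 0\right) = 2 + \left(A + d\right) = 2 + A + d$)
$w = 36$ ($w = \left(2 + 4 + 0\right) - \left(10 + 10 \left(-4\right)\right) = 6 - \left(10 - 40\right) = 6 - -30 = 6 + 30 = 36$)
$w^{2} = 36^{2} = 1296$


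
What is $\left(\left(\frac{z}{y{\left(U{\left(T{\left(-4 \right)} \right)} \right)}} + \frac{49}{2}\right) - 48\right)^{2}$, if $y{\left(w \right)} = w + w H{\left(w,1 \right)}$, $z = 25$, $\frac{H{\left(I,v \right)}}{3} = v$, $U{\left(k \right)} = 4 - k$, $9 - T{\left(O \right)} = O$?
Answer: $\frac{758641}{1296} \approx 585.37$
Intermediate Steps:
$T{\left(O \right)} = 9 - O$
$H{\left(I,v \right)} = 3 v$
$y{\left(w \right)} = 4 w$ ($y{\left(w \right)} = w + w 3 \cdot 1 = w + w 3 = w + 3 w = 4 w$)
$\left(\left(\frac{z}{y{\left(U{\left(T{\left(-4 \right)} \right)} \right)}} + \frac{49}{2}\right) - 48\right)^{2} = \left(\left(\frac{25}{4 \left(4 - \left(9 - -4\right)\right)} + \frac{49}{2}\right) - 48\right)^{2} = \left(\left(\frac{25}{4 \left(4 - \left(9 + 4\right)\right)} + 49 \cdot \frac{1}{2}\right) - 48\right)^{2} = \left(\left(\frac{25}{4 \left(4 - 13\right)} + \frac{49}{2}\right) - 48\right)^{2} = \left(\left(\frac{25}{4 \left(-9\right)} + \frac{49}{2}\right) - 48\right)^{2} = \left(\left(\frac{25}{-36} + \frac{49}{2}\right) - 48\right)^{2} = \left(\left(25 \left(- \frac{1}{36}\right) + \frac{49}{2}\right) - 48\right)^{2} = \left(\left(- \frac{25}{36} + \frac{49}{2}\right) - 48\right)^{2} = \left(\frac{857}{36} - 48\right)^{2} = \left(- \frac{871}{36}\right)^{2} = \frac{758641}{1296}$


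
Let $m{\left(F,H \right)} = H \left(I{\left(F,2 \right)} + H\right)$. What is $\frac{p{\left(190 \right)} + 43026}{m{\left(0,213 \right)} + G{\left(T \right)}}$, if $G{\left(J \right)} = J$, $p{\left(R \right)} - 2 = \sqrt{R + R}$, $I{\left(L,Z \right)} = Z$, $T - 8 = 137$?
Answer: $\frac{10757}{11485} + \frac{\sqrt{95}}{22970} \approx 0.93704$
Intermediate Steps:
$T = 145$ ($T = 8 + 137 = 145$)
$p{\left(R \right)} = 2 + \sqrt{2} \sqrt{R}$ ($p{\left(R \right)} = 2 + \sqrt{R + R} = 2 + \sqrt{2 R} = 2 + \sqrt{2} \sqrt{R}$)
$m{\left(F,H \right)} = H \left(2 + H\right)$
$\frac{p{\left(190 \right)} + 43026}{m{\left(0,213 \right)} + G{\left(T \right)}} = \frac{\left(2 + \sqrt{2} \sqrt{190}\right) + 43026}{213 \left(2 + 213\right) + 145} = \frac{\left(2 + 2 \sqrt{95}\right) + 43026}{213 \cdot 215 + 145} = \frac{43028 + 2 \sqrt{95}}{45795 + 145} = \frac{43028 + 2 \sqrt{95}}{45940} = \left(43028 + 2 \sqrt{95}\right) \frac{1}{45940} = \frac{10757}{11485} + \frac{\sqrt{95}}{22970}$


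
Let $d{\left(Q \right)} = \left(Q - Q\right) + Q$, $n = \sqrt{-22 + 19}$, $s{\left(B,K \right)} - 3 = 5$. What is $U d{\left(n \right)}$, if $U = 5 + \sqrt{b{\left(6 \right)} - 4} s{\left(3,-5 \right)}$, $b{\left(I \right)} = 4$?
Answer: $5 i \sqrt{3} \approx 8.6602 i$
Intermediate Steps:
$s{\left(B,K \right)} = 8$ ($s{\left(B,K \right)} = 3 + 5 = 8$)
$n = i \sqrt{3}$ ($n = \sqrt{-3} = i \sqrt{3} \approx 1.732 i$)
$U = 5$ ($U = 5 + \sqrt{4 - 4} \cdot 8 = 5 + \sqrt{0} \cdot 8 = 5 + 0 \cdot 8 = 5 + 0 = 5$)
$d{\left(Q \right)} = Q$ ($d{\left(Q \right)} = 0 + Q = Q$)
$U d{\left(n \right)} = 5 i \sqrt{3}$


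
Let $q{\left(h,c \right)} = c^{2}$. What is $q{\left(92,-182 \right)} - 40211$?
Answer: $-7087$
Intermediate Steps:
$q{\left(92,-182 \right)} - 40211 = \left(-182\right)^{2} - 40211 = 33124 - 40211 = -7087$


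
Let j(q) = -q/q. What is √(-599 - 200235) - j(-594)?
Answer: 1 + I*√200834 ≈ 1.0 + 448.15*I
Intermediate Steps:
j(q) = -1 (j(q) = -1*1 = -1)
√(-599 - 200235) - j(-594) = √(-599 - 200235) - 1*(-1) = √(-200834) + 1 = I*√200834 + 1 = 1 + I*√200834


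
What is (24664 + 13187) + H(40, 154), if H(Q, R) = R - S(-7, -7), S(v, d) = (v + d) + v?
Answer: 38026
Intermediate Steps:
S(v, d) = d + 2*v (S(v, d) = (d + v) + v = d + 2*v)
H(Q, R) = 21 + R (H(Q, R) = R - (-7 + 2*(-7)) = R - (-7 - 14) = R - 1*(-21) = R + 21 = 21 + R)
(24664 + 13187) + H(40, 154) = (24664 + 13187) + (21 + 154) = 37851 + 175 = 38026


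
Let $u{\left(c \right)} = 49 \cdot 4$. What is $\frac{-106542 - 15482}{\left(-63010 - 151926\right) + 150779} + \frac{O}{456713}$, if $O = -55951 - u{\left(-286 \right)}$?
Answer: $\frac{52127724033}{29301335941} \approx 1.779$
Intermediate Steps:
$u{\left(c \right)} = 196$
$O = -56147$ ($O = -55951 - 196 = -56147$)
$\frac{-106542 - 15482}{\left(-63010 - 151926\right) + 150779} + \frac{O}{456713} = \frac{-106542 - 15482}{\left(-63010 - 151926\right) + 150779} - \frac{56147}{456713} = - \frac{122024}{-214936 + 150779} - \frac{56147}{456713} = - \frac{122024}{-64157} - \frac{56147}{456713} = \left(-122024\right) \left(- \frac{1}{64157}\right) - \frac{56147}{456713} = \frac{122024}{64157} - \frac{56147}{456713} = \frac{52127724033}{29301335941}$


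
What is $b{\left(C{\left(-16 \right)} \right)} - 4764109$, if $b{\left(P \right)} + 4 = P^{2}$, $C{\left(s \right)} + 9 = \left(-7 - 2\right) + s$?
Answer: $-4762957$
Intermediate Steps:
$C{\left(s \right)} = -18 + s$ ($C{\left(s \right)} = -9 + \left(\left(-7 - 2\right) + s\right) = -9 + \left(-9 + s\right) = -18 + s$)
$b{\left(P \right)} = -4 + P^{2}$
$b{\left(C{\left(-16 \right)} \right)} - 4764109 = \left(-4 + \left(-18 - 16\right)^{2}\right) - 4764109 = \left(-4 + \left(-34\right)^{2}\right) - 4764109 = \left(-4 + 1156\right) - 4764109 = 1152 - 4764109 = -4762957$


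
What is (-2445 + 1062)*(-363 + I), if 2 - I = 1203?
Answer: 2163012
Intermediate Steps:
I = -1201 (I = 2 - 1*1203 = 2 - 1203 = -1201)
(-2445 + 1062)*(-363 + I) = (-2445 + 1062)*(-363 - 1201) = -1383*(-1564) = 2163012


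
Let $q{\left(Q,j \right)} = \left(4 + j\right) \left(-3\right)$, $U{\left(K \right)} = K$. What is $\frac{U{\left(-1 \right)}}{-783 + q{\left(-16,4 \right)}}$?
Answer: $\frac{1}{807} \approx 0.0012392$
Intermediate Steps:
$q{\left(Q,j \right)} = -12 - 3 j$
$\frac{U{\left(-1 \right)}}{-783 + q{\left(-16,4 \right)}} = \frac{1}{-783 - 24} \left(-1\right) = \frac{1}{-807} \left(-1\right) = \left(- \frac{1}{807}\right) \left(-1\right) = \frac{1}{807}$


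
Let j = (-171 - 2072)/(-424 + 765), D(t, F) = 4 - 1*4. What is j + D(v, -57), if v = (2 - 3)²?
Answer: -2243/341 ≈ -6.5777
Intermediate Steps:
v = 1 (v = (-1)² = 1)
D(t, F) = 0 (D(t, F) = 4 - 4 = 0)
j = -2243/341 ≈ -6.5777
j + D(v, -57) = -2243/341 + 0 = -2243/341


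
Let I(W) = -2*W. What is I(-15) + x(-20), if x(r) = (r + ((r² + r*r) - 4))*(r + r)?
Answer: -31010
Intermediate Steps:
x(r) = 2*r*(-4 + r + 2*r²) (x(r) = (r + ((r² + r²) - 4))*(2*r) = (r + (2*r² - 4))*(2*r) = (r + (-4 + 2*r²))*(2*r) = (-4 + r + 2*r²)*(2*r) = 2*r*(-4 + r + 2*r²))
I(-15) + x(-20) = -2*(-15) + 2*(-20)*(-4 - 20 + 2*(-20)²) = 30 + 2*(-20)*(-4 - 20 + 2*400) = 30 + 2*(-20)*(-4 - 20 + 800) = 30 + 2*(-20)*776 = 30 - 31040 = -31010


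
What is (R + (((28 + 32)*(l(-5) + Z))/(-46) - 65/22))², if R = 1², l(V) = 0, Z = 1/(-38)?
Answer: 340808521/92428996 ≈ 3.6872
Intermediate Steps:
Z = -1/38 ≈ -0.026316
R = 1
(R + (((28 + 32)*(l(-5) + Z))/(-46) - 65/22))² = (1 + (((28 + 32)*(0 - 1/38))/(-46) - 65/22))² = (1 + ((60*(-1/38))*(-1/46) - 65*1/22))² = (1 + (-30/19*(-1/46) - 65/22))² = (1 + (15/437 - 65/22))² = (1 - 28075/9614)² = (-18461/9614)² = 340808521/92428996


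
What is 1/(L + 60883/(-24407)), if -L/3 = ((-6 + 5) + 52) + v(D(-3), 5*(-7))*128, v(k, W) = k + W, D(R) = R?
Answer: 24407/352351790 ≈ 6.9269e-5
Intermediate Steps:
v(k, W) = W + k
L = 14439 (L = -3*(((-6 + 5) + 52) + (5*(-7) - 3)*128) = -3*((-1 + 52) + (-35 - 3)*128) = -3*(51 - 38*128) = -3*(51 - 4864) = -3*(-4813) = 14439)
1/(L + 60883/(-24407)) = 1/(14439 + 60883/(-24407)) = 1/(14439 + 60883*(-1/24407)) = 1/(14439 - 60883/24407) = 1/(352351790/24407) = 24407/352351790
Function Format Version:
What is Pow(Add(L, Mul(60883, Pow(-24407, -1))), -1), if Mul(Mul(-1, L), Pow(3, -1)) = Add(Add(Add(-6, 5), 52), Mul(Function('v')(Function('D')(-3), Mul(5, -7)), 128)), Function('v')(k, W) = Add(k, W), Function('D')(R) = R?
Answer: Rational(24407, 352351790) ≈ 6.9269e-5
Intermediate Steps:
Function('v')(k, W) = Add(W, k)
L = 14439 (L = Mul(-3, Add(Add(Add(-6, 5), 52), Mul(Add(Mul(5, -7), -3), 128))) = Mul(-3, Add(Add(-1, 52), Mul(Add(-35, -3), 128))) = Mul(-3, Add(51, Mul(-38, 128))) = Mul(-3, Add(51, -4864)) = Mul(-3, -4813) = 14439)
Pow(Add(L, Mul(60883, Pow(-24407, -1))), -1) = Pow(Add(14439, Mul(60883, Pow(-24407, -1))), -1) = Pow(Add(14439, Mul(60883, Rational(-1, 24407))), -1) = Pow(Add(14439, Rational(-60883, 24407)), -1) = Pow(Rational(352351790, 24407), -1) = Rational(24407, 352351790)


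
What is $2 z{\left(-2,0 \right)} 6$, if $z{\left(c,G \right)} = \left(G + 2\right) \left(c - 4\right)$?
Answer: $-144$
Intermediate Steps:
$z{\left(c,G \right)} = \left(-4 + c\right) \left(2 + G\right)$ ($z{\left(c,G \right)} = \left(2 + G\right) \left(-4 + c\right) = \left(-4 + c\right) \left(2 + G\right)$)
$2 z{\left(-2,0 \right)} 6 = 2 \left(-8 - 0 + 2 \left(-2\right) + 0 \left(-2\right)\right) 6 = 2 \left(-8 + 0 - 4 + 0\right) 6 = 2 \left(-12\right) 6 = \left(-24\right) 6 = -144$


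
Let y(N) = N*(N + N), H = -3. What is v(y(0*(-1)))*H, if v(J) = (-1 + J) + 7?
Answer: -18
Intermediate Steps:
y(N) = 2*N**2 (y(N) = N*(2*N) = 2*N**2)
v(J) = 6 + J
v(y(0*(-1)))*H = (6 + 2*(0*(-1))**2)*(-3) = (6 + 2*0**2)*(-3) = (6 + 2*0)*(-3) = (6 + 0)*(-3) = 6*(-3) = -18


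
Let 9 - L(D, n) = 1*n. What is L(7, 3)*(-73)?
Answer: -438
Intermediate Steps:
L(D, n) = 9 - n
L(7, 3)*(-73) = (9 - 1*3)*(-73) = (9 - 3)*(-73) = 6*(-73) = -438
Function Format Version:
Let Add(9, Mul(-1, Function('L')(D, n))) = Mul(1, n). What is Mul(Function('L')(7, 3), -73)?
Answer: -438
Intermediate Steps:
Function('L')(D, n) = Add(9, Mul(-1, n)) (Function('L')(D, n) = Add(9, Mul(-1, Mul(1, n))) = Add(9, Mul(-1, n)))
Mul(Function('L')(7, 3), -73) = Mul(Add(9, Mul(-1, 3)), -73) = Mul(Add(9, -3), -73) = Mul(6, -73) = -438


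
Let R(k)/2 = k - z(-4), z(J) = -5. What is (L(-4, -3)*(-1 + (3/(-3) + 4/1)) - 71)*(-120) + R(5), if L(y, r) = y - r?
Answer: 8780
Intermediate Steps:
R(k) = 10 + 2*k (R(k) = 2*(k - 1*(-5)) = 2*(k + 5) = 2*(5 + k) = 10 + 2*k)
(L(-4, -3)*(-1 + (3/(-3) + 4/1)) - 71)*(-120) + R(5) = ((-4 - 1*(-3))*(-1 + (3/(-3) + 4/1)) - 71)*(-120) + (10 + 2*5) = ((-4 + 3)*(-1 + (3*(-1/3) + 4*1)) - 71)*(-120) + (10 + 10) = (-(-1 + (-1 + 4)) - 71)*(-120) + 20 = (-(-1 + 3) - 71)*(-120) + 20 = (-1*2 - 71)*(-120) + 20 = (-2 - 71)*(-120) + 20 = -73*(-120) + 20 = 8760 + 20 = 8780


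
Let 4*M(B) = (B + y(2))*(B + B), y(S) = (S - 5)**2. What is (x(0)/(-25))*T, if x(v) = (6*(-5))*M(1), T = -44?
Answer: -264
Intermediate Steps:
y(S) = (-5 + S)**2
M(B) = B*(9 + B)/2 (M(B) = ((B + (-5 + 2)**2)*(B + B))/4 = ((B + (-3)**2)*(2*B))/4 = ((B + 9)*(2*B))/4 = ((9 + B)*(2*B))/4 = (2*B*(9 + B))/4 = B*(9 + B)/2)
x(v) = -150 (x(v) = (6*(-5))*((1/2)*1*(9 + 1)) = -15*10 = -30*5 = -150)
(x(0)/(-25))*T = (-150/(-25))*(-44) = -1/25*(-150)*(-44) = 6*(-44) = -264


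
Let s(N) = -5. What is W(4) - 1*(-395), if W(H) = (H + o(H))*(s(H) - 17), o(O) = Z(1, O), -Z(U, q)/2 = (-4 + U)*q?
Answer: -221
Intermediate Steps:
Z(U, q) = -2*q*(-4 + U) (Z(U, q) = -2*(-4 + U)*q = -2*q*(-4 + U))
o(O) = 6*O (o(O) = 2*O*(4 - 1*1) = 2*O*(4 - 1) = 2*O*3 = 6*O)
W(H) = -154*H (W(H) = (H + 6*H)*(-5 - 17) = (7*H)*(-22) = -154*H)
W(4) - 1*(-395) = -154*4 - 1*(-395) = -616 + 395 = -221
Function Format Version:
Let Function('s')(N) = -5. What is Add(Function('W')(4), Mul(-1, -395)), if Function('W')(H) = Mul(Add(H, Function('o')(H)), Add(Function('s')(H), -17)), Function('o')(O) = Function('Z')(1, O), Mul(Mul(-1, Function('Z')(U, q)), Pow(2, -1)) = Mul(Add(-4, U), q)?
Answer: -221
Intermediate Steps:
Function('Z')(U, q) = Mul(-2, q, Add(-4, U)) (Function('Z')(U, q) = Mul(-2, Mul(Add(-4, U), q)) = Mul(-2, Mul(q, Add(-4, U))) = Mul(-2, q, Add(-4, U)))
Function('o')(O) = Mul(6, O) (Function('o')(O) = Mul(2, O, Add(4, Mul(-1, 1))) = Mul(2, O, Add(4, -1)) = Mul(2, O, 3) = Mul(6, O))
Function('W')(H) = Mul(-154, H) (Function('W')(H) = Mul(Add(H, Mul(6, H)), Add(-5, -17)) = Mul(Mul(7, H), -22) = Mul(-154, H))
Add(Function('W')(4), Mul(-1, -395)) = Add(Mul(-154, 4), Mul(-1, -395)) = Add(-616, 395) = -221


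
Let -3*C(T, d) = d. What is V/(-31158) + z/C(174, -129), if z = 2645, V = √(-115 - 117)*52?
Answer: 2645/43 - 52*I*√58/15579 ≈ 61.512 - 0.02542*I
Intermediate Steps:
C(T, d) = -d/3
V = 104*I*√58 (V = √(-232)*52 = (2*I*√58)*52 = 104*I*√58 ≈ 792.04*I)
V/(-31158) + z/C(174, -129) = (104*I*√58)/(-31158) + 2645/((-⅓*(-129))) = (104*I*√58)*(-1/31158) + 2645/43 = -52*I*√58/15579 + 2645*(1/43) = -52*I*√58/15579 + 2645/43 = 2645/43 - 52*I*√58/15579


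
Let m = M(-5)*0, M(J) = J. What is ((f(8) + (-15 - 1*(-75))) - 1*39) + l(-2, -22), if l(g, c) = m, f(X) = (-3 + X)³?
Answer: 146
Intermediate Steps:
m = 0 (m = -5*0 = 0)
l(g, c) = 0
((f(8) + (-15 - 1*(-75))) - 1*39) + l(-2, -22) = (((-3 + 8)³ + (-15 - 1*(-75))) - 1*39) + 0 = ((5³ + (-15 + 75)) - 39) + 0 = ((125 + 60) - 39) + 0 = (185 - 39) + 0 = 146 + 0 = 146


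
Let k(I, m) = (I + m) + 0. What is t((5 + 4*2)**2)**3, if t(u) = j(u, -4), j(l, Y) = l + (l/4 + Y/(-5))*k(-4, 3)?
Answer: 15983964359/8000 ≈ 1.9980e+6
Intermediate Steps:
k(I, m) = I + m
j(l, Y) = Y/5 + 3*l/4 (j(l, Y) = l + (l/4 + Y/(-5))*(-4 + 3) = l + (l*(1/4) + Y*(-1/5))*(-1) = l + (l/4 - Y/5)*(-1) = l + (-Y/5 + l/4)*(-1) = l + (-l/4 + Y/5) = Y/5 + 3*l/4)
t(u) = -4/5 + 3*u/4 (t(u) = (1/5)*(-4) + 3*u/4 = -4/5 + 3*u/4)
t((5 + 4*2)**2)**3 = (-4/5 + 3*(5 + 4*2)**2/4)**3 = (-4/5 + 3*(5 + 8)**2/4)**3 = (-4/5 + (3/4)*13**2)**3 = (-4/5 + (3/4)*169)**3 = (-4/5 + 507/4)**3 = (2519/20)**3 = 15983964359/8000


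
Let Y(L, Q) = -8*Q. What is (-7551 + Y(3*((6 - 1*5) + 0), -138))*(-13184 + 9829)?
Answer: 21629685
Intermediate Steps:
(-7551 + Y(3*((6 - 1*5) + 0), -138))*(-13184 + 9829) = (-7551 - 8*(-138))*(-13184 + 9829) = (-7551 + 1104)*(-3355) = -6447*(-3355) = 21629685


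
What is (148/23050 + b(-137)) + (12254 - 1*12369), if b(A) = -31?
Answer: -1682576/11525 ≈ -145.99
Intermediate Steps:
(148/23050 + b(-137)) + (12254 - 1*12369) = (148/23050 - 31) + (12254 - 1*12369) = (148*(1/23050) - 31) + (12254 - 12369) = (74/11525 - 31) - 115 = -357201/11525 - 115 = -1682576/11525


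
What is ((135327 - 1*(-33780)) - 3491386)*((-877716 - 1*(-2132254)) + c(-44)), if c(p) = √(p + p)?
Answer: -4167925252102 - 6644558*I*√22 ≈ -4.1679e+12 - 3.1166e+7*I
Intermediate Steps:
c(p) = √2*√p (c(p) = √(2*p) = √2*√p)
((135327 - 1*(-33780)) - 3491386)*((-877716 - 1*(-2132254)) + c(-44)) = ((135327 - 1*(-33780)) - 3491386)*((-877716 - 1*(-2132254)) + √2*√(-44)) = ((135327 + 33780) - 3491386)*((-877716 + 2132254) + √2*(2*I*√11)) = (169107 - 3491386)*(1254538 + 2*I*√22) = -3322279*(1254538 + 2*I*√22) = -4167925252102 - 6644558*I*√22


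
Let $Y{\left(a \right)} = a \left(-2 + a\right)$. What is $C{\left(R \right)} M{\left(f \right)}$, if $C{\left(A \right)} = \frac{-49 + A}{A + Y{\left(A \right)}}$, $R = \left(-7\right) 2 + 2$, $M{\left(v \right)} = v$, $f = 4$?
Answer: $- \frac{61}{39} \approx -1.5641$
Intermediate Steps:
$R = -12$ ($R = -14 + 2 = -12$)
$C{\left(A \right)} = \frac{-49 + A}{A + A \left(-2 + A\right)}$
$C{\left(R \right)} M{\left(f \right)} = \frac{-49 - 12}{\left(-12\right) \left(-1 - 12\right)} 4 = \left(- \frac{1}{12}\right) \frac{1}{-13} \left(-61\right) 4 = \left(- \frac{1}{12}\right) \left(- \frac{1}{13}\right) \left(-61\right) 4 = \left(- \frac{61}{156}\right) 4 = - \frac{61}{39}$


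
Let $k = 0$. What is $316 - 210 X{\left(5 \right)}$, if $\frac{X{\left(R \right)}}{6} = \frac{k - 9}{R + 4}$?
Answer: $1576$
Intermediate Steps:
$X{\left(R \right)} = - \frac{54}{4 + R}$ ($X{\left(R \right)} = 6 \frac{0 - 9}{R + 4} = 6 \left(- \frac{9}{4 + R}\right) = - \frac{54}{4 + R}$)
$316 - 210 X{\left(5 \right)} = 316 - 210 \left(- \frac{54}{4 + 5}\right) = 316 - 210 \left(- \frac{54}{9}\right) = 316 - 210 \left(\left(-54\right) \frac{1}{9}\right) = 316 - -1260 = 316 + 1260 = 1576$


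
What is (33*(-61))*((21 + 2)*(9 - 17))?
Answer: 370392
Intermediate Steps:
(33*(-61))*((21 + 2)*(9 - 17)) = -46299*(-8) = -2013*(-184) = 370392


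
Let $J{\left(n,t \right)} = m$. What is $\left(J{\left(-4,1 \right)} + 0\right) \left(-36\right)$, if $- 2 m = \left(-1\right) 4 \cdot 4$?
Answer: $-288$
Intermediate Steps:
$m = 8$ ($m = - \frac{\left(-1\right) 4 \cdot 4}{2} = - \frac{\left(-4\right) 4}{2} = \left(- \frac{1}{2}\right) \left(-16\right) = 8$)
$J{\left(n,t \right)} = 8$
$\left(J{\left(-4,1 \right)} + 0\right) \left(-36\right) = \left(8 + 0\right) \left(-36\right) = 8 \left(-36\right) = -288$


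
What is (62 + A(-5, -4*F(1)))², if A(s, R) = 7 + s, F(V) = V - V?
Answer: 4096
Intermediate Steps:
F(V) = 0
(62 + A(-5, -4*F(1)))² = (62 + (7 - 5))² = (62 + 2)² = 64² = 4096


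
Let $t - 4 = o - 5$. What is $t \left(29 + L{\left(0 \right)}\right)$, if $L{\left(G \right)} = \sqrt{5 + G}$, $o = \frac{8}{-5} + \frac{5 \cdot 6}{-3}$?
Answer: $- \frac{1827}{5} - \frac{63 \sqrt{5}}{5} \approx -393.57$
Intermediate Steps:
$o = - \frac{58}{5}$ ($o = 8 \left(- \frac{1}{5}\right) + 30 \left(- \frac{1}{3}\right) = - \frac{8}{5} - 10 = - \frac{58}{5} \approx -11.6$)
$t = - \frac{63}{5}$ ($t = 4 - \frac{83}{5} = - \frac{63}{5} \approx -12.6$)
$t \left(29 + L{\left(0 \right)}\right) = - \frac{63 \left(29 + \sqrt{5 + 0}\right)}{5} = - \frac{63 \left(29 + \sqrt{5}\right)}{5} = - \frac{1827}{5} - \frac{63 \sqrt{5}}{5}$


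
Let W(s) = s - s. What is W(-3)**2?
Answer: 0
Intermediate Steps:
W(s) = 0
W(-3)**2 = 0**2 = 0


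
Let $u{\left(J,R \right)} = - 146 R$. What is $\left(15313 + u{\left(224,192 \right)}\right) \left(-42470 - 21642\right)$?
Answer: $815440528$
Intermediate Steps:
$\left(15313 + u{\left(224,192 \right)}\right) \left(-42470 - 21642\right) = \left(15313 - 28032\right) \left(-42470 - 21642\right) = \left(15313 - 28032\right) \left(-64112\right) = \left(-12719\right) \left(-64112\right) = 815440528$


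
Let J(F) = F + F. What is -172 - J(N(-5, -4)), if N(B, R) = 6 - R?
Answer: -192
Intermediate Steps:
J(F) = 2*F
-172 - J(N(-5, -4)) = -172 - 2*(6 - 1*(-4)) = -172 - 2*(6 + 4) = -172 - 2*10 = -172 - 1*20 = -172 - 20 = -192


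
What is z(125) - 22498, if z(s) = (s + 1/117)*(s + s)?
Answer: 1024234/117 ≈ 8754.1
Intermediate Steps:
z(s) = 2*s*(1/117 + s) (z(s) = (s + 1/117)*(2*s) = (1/117 + s)*(2*s) = 2*s*(1/117 + s))
z(125) - 22498 = (2/117)*125*(1 + 117*125) - 22498 = (2/117)*125*(1 + 14625) - 22498 = (2/117)*125*14626 - 22498 = 3656500/117 - 22498 = 1024234/117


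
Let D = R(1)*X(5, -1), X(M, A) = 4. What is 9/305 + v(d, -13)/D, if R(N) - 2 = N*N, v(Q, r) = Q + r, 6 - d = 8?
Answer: -1489/1220 ≈ -1.2205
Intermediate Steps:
d = -2 (d = 6 - 1*8 = 6 - 8 = -2)
R(N) = 2 + N² (R(N) = 2 + N*N = 2 + N²)
D = 12 (D = (2 + 1²)*4 = (2 + 1)*4 = 3*4 = 12)
9/305 + v(d, -13)/D = 9/305 + (-2 - 13)/12 = 9*(1/305) - 15*1/12 = 9/305 - 5/4 = -1489/1220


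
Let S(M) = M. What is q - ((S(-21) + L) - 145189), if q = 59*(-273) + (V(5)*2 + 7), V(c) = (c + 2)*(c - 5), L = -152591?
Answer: 281701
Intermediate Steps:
V(c) = (-5 + c)*(2 + c) (V(c) = (2 + c)*(-5 + c) = (-5 + c)*(2 + c))
q = -16100 (q = 59*(-273) + ((-10 + 5² - 3*5)*2 + 7) = -16107 + ((-10 + 25 - 15)*2 + 7) = -16107 + (0*2 + 7) = -16107 + (0 + 7) = -16107 + 7 = -16100)
q - ((S(-21) + L) - 145189) = -16100 - ((-21 - 152591) - 145189) = -16100 - (-152612 - 145189) = -16100 - 1*(-297801) = -16100 + 297801 = 281701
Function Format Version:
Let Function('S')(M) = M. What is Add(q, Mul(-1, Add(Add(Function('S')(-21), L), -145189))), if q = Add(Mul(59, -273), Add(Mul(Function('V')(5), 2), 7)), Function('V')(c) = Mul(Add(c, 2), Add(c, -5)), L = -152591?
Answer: 281701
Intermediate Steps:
Function('V')(c) = Mul(Add(-5, c), Add(2, c)) (Function('V')(c) = Mul(Add(2, c), Add(-5, c)) = Mul(Add(-5, c), Add(2, c)))
q = -16100 (q = Add(Mul(59, -273), Add(Mul(Add(-10, Pow(5, 2), Mul(-3, 5)), 2), 7)) = Add(-16107, Add(Mul(Add(-10, 25, -15), 2), 7)) = Add(-16107, Add(Mul(0, 2), 7)) = Add(-16107, Add(0, 7)) = Add(-16107, 7) = -16100)
Add(q, Mul(-1, Add(Add(Function('S')(-21), L), -145189))) = Add(-16100, Mul(-1, Add(Add(-21, -152591), -145189))) = Add(-16100, Mul(-1, Add(-152612, -145189))) = Add(-16100, Mul(-1, -297801)) = Add(-16100, 297801) = 281701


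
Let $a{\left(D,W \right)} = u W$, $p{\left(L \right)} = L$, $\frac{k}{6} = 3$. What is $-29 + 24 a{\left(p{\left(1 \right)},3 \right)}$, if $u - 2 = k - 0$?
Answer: $1411$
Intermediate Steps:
$k = 18$ ($k = 6 \cdot 3 = 18$)
$u = 20$ ($u = 2 + \left(18 - 0\right) = 2 + \left(18 + 0\right) = 2 + 18 = 20$)
$a{\left(D,W \right)} = 20 W$
$-29 + 24 a{\left(p{\left(1 \right)},3 \right)} = -29 + 24 \cdot 20 \cdot 3 = -29 + 24 \cdot 60 = -29 + 1440 = 1411$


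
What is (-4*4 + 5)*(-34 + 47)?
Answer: -143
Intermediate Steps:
(-4*4 + 5)*(-34 + 47) = (-16 + 5)*13 = -11*13 = -143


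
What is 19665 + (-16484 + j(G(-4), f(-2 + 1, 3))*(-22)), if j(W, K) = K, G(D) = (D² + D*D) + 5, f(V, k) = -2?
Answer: 3225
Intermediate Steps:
G(D) = 5 + 2*D² (G(D) = (D² + D²) + 5 = 2*D² + 5 = 5 + 2*D²)
19665 + (-16484 + j(G(-4), f(-2 + 1, 3))*(-22)) = 19665 + (-16484 - 2*(-22)) = 19665 + (-16484 + 44) = 19665 - 16440 = 3225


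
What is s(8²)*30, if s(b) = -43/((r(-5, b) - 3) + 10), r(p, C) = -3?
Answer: -645/2 ≈ -322.50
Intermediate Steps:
s(b) = -43/4 (s(b) = -43/((-3 - 3) + 10) = -43/(-6 + 10) = -43/4)
s(8²)*30 = -43/4*30 = -645/2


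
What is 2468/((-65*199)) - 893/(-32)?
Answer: 11471979/413920 ≈ 27.715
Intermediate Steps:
2468/((-65*199)) - 893/(-32) = 2468/(-12935) - 893*(-1/32) = 2468*(-1/12935) + 893/32 = -2468/12935 + 893/32 = 11471979/413920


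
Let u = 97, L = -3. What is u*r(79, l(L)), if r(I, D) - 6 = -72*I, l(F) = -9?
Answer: -551154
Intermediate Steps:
r(I, D) = 6 - 72*I
u*r(79, l(L)) = 97*(6 - 72*79) = 97*(6 - 5688) = 97*(-5682) = -551154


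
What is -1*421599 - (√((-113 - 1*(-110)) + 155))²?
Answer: -421751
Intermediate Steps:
-1*421599 - (√((-113 - 1*(-110)) + 155))² = -421599 - (√((-113 + 110) + 155))² = -421599 - (√(-3 + 155))² = -421599 - (√152)² = -421599 - (2*√38)² = -421599 - 1*152 = -421599 - 152 = -421751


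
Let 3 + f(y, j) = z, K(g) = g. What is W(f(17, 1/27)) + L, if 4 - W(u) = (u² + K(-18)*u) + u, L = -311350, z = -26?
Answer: -312680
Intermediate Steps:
f(y, j) = -29 (f(y, j) = -3 - 26 = -29)
W(u) = 4 - u² + 17*u (W(u) = 4 - ((u² - 18*u) + u) = 4 - (u² - 17*u) = 4 + (-u² + 17*u) = 4 - u² + 17*u)
W(f(17, 1/27)) + L = (4 - 1*(-29)² + 17*(-29)) - 311350 = (4 - 1*841 - 493) - 311350 = (4 - 841 - 493) - 311350 = -1330 - 311350 = -312680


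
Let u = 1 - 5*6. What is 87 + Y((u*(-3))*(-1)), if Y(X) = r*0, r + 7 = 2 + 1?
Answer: 87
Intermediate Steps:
r = -4 (r = -7 + (2 + 1) = -7 + 3 = -4)
u = -29 (u = 1 - 30 = -29)
Y(X) = 0 (Y(X) = -4*0 = 0)
87 + Y((u*(-3))*(-1)) = 87 + 0 = 87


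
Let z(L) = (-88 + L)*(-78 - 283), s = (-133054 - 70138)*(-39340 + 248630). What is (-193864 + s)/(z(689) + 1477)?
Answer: 3543853962/17957 ≈ 1.9735e+5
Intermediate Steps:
s = -42526053680 (s = -203192*209290 = -42526053680)
z(L) = 31768 - 361*L (z(L) = (-88 + L)*(-361) = 31768 - 361*L)
(-193864 + s)/(z(689) + 1477) = (-193864 - 42526053680)/((31768 - 361*689) + 1477) = -42526247544/((31768 - 248729) + 1477) = -42526247544/(-216961 + 1477) = -42526247544/(-215484) = -42526247544*(-1/215484) = 3543853962/17957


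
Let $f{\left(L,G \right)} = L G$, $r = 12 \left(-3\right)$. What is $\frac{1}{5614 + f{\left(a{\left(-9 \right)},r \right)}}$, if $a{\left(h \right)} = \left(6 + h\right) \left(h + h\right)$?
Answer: $\frac{1}{3670} \approx 0.00027248$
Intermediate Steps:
$r = -36$
$a{\left(h \right)} = 2 h \left(6 + h\right)$ ($a{\left(h \right)} = \left(6 + h\right) 2 h = 2 h \left(6 + h\right)$)
$f{\left(L,G \right)} = G L$
$\frac{1}{5614 + f{\left(a{\left(-9 \right)},r \right)}} = \frac{1}{5614 - 36 \cdot 2 \left(-9\right) \left(6 - 9\right)} = \frac{1}{5614 - 36 \cdot 2 \left(-9\right) \left(-3\right)} = \frac{1}{5614 - 1944} = \frac{1}{3670}$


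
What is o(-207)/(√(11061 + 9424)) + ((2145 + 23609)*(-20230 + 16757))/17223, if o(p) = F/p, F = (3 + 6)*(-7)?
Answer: -89443642/17223 + 7*√20485/471155 ≈ -5193.3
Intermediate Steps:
F = -63 (F = 9*(-7) = -63)
o(p) = -63/p
o(-207)/(√(11061 + 9424)) + ((2145 + 23609)*(-20230 + 16757))/17223 = (-63/(-207))/(√(11061 + 9424)) + ((2145 + 23609)*(-20230 + 16757))/17223 = (-63*(-1/207))/(√20485) + (25754*(-3473))*(1/17223) = 7*(√20485/20485)/23 - 89443642*1/17223 = 7*√20485/471155 - 89443642/17223 = -89443642/17223 + 7*√20485/471155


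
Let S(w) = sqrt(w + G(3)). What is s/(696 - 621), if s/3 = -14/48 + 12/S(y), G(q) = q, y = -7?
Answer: -7/600 - 6*I/25 ≈ -0.011667 - 0.24*I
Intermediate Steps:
S(w) = sqrt(3 + w) (S(w) = sqrt(w + 3) = sqrt(3 + w))
s = -7/8 - 18*I (s = 3*(-14/48 + 12/(sqrt(3 - 7))) = 3*(-14*1/48 + 12/(sqrt(-4))) = 3*(-7/24 + 12/((2*I))) = 3*(-7/24 + 12*(-I/2)) = 3*(-7/24 - 6*I) = -7/8 - 18*I ≈ -0.875 - 18.0*I)
s/(696 - 621) = (-7/8 - 18*I)/(696 - 621) = (-7/8 - 18*I)/75 = (-7/8 - 18*I)*(1/75) = -7/600 - 6*I/25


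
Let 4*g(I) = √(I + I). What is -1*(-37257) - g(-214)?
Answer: 37257 - I*√107/2 ≈ 37257.0 - 5.172*I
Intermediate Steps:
g(I) = √2*√I/4 (g(I) = √(I + I)/4 = √(2*I)/4 = (√2*√I)/4 = √2*√I/4)
-1*(-37257) - g(-214) = -1*(-37257) - √2*√(-214)/4 = 37257 - √2*I*√214/4 = 37257 - I*√107/2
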